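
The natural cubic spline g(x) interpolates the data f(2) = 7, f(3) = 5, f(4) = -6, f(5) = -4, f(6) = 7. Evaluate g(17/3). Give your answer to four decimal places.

2.9418

Put M_i = g'' at the i-th knot. Here h = (1, 1, 1, 1) and Δ = (-2, -11, 2, 11), so the interior equations h_(i-1)·M_(i-1) + 2(h_(i-1)+h_i)·M_i + h_i·M_(i+1) = 6(Δ_i − Δ_(i-1)) read
  1·M_0 + 4·M_1 + 1·M_2 = 6(Δ_1 - Δ_0) = -54
  1·M_1 + 4·M_2 + 1·M_3 = 6(Δ_2 - Δ_1) = 78
  1·M_2 + 4·M_3 + 1·M_4 = 6(Δ_3 - Δ_2) = 54
Natural end conditions: M_0 = M_4 = 0.
Hence M_0 = 0, M_1 = -267/14, M_2 = 156/7, M_3 = 111/14, M_4 = 0.
On [5, 6], g(x) = -4 + 117/14·(x - 5) + 111/28·(x - 5)² - 37/28·(x - 5)³.
With (x - 5) = 2/3: g(17/3) = 556/189.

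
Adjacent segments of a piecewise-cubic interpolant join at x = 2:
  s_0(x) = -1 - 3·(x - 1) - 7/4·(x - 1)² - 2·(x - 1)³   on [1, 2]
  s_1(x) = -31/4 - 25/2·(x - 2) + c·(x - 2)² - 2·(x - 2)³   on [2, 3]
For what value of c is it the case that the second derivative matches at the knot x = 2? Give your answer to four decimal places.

s_0''(x) = -7/2 - 12·(x - 1), so s_0''(2) = -31/2. On the right, s_1''(2) = 2c, so c = -31/4.

-7.7500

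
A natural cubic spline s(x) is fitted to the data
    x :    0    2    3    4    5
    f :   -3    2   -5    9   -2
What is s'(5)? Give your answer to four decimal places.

Let M_i = s''(x_i). Step sizes h_i = 2, 1, 1, 1; slopes of the chords Δ_i = (y_(i+1) - y_i)/h_i = 5/2, -7, 14, -11.
  2·M_0 + 6·M_1 + 1·M_2 = 6(Δ_1 - Δ_0) = -57
  1·M_1 + 4·M_2 + 1·M_3 = 6(Δ_2 - Δ_1) = 126
  1·M_2 + 4·M_3 + 1·M_4 = 6(Δ_3 - Δ_2) = -150
Natural end conditions: M_0 = M_4 = 0.
Forward elimination and back-substitution give M_0 = 0, M_1 = -1509/86, M_2 = 2076/43, M_3 = -4263/86, M_4 = 0.
On [4, 5], s'(x) = b_3 + 2c_3·(x - 4) + 3d_3·(x - 4)² with b_3 = Δ_3 - h_3(2M_3 + M_4)/6 = 475/86, c_3 = M_3/2 = -4263/172, d_3 = (M_4 - M_3)/(6h_3) = 1421/172. So s'(5) = -3313/172.

-19.2616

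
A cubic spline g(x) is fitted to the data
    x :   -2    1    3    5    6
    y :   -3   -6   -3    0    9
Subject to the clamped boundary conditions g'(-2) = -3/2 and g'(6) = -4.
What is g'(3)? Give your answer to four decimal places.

-0.8868

Write M_i for g''(x_i). With h_i = 3, 2, 2, 1 and divided differences Δ_i = -1, 3/2, 3/2, 9, the continuity of g' gives the tridiagonal system
  3·M_0 + 10·M_1 + 2·M_2 = 6(Δ_1 - Δ_0) = 15
  2·M_1 + 8·M_2 + 2·M_3 = 6(Δ_2 - Δ_1) = 0
  2·M_2 + 6·M_3 + 1·M_4 = 6(Δ_3 - Δ_2) = 45
Clamped end conditions give two more equations: 2h_0·M_0 + h_0·M_1 = 6(Δ_0 - g'(-2)) = 3 and h_3·M_3 + 2h_3·M_4 = 6(g'(6) - Δ_3) = -78.
Solving the tridiagonal system: M_0 = -93/106, M_1 = 146/53, M_2 = -1051/212, M_3 = 905/53, M_4 = -5039/106.
On [3, 5], g'(x) = b_2 + 2c_2·(x - 3) + 3d_2·(x - 3)² with b_2 = Δ_2 - h_2(2M_2 + M_3)/6 = -47/53, c_2 = M_2/2 = -1051/424, d_2 = (M_3 - M_2)/(6h_2) = 1557/848. So g'(3) = -47/53.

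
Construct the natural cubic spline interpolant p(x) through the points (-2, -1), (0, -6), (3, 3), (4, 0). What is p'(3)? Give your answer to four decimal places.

Let m_i = p''(x_i). Step sizes h_i = 2, 3, 1; slopes of the chords Δ_i = (y_(i+1) - y_i)/h_i = -5/2, 3, -3.
  2·m_0 + 10·m_1 + 3·m_2 = 6(Δ_1 - Δ_0) = 33
  3·m_1 + 8·m_2 + 1·m_3 = 6(Δ_2 - Δ_1) = -36
Natural end conditions: m_0 = m_3 = 0.
Solving the tridiagonal system: m_0 = 0, m_1 = 372/71, m_2 = -459/71, m_3 = 0.
On [3, 4], p'(x) = b_2 + 2c_2·(x - 3) + 3d_2·(x - 3)² with b_2 = Δ_2 - h_2(2m_2 + m_3)/6 = -60/71, c_2 = m_2/2 = -459/142, d_2 = (m_3 - m_2)/(6h_2) = 153/142. So p'(3) = -60/71.

-0.8451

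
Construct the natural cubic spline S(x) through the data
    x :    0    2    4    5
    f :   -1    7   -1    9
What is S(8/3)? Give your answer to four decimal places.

Let M_i = S''(x_i). Step sizes h_i = 2, 2, 1; slopes of the chords Δ_i = (y_(i+1) - y_i)/h_i = 4, -4, 10.
  2·M_0 + 8·M_1 + 2·M_2 = 6(Δ_1 - Δ_0) = -48
  2·M_1 + 6·M_2 + 1·M_3 = 6(Δ_2 - Δ_1) = 84
Natural end conditions: M_0 = M_3 = 0.
Forward elimination and back-substitution give M_0 = 0, M_1 = -114/11, M_2 = 192/11, M_3 = 0.
On [2, 4], S(x) = 7 - 32/11·(x - 2) - 57/11·(x - 2)² + 51/22·(x - 2)³.
With (x - 2) = 2/3: S(8/3) = 31/9.

3.4444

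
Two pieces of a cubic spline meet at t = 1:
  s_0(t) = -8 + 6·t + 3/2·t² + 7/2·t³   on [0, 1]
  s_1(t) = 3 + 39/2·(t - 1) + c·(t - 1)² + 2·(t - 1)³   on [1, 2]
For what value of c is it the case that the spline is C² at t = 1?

12

s_0''(t) = 3 + 21·t, so s_0''(1) = 24. On the right, s_1''(1) = 2c, so c = 12.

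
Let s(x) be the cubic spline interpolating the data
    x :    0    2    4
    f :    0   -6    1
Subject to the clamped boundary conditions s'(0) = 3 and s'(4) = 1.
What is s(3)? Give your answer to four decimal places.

Put σ_i = s'' at the i-th knot. Here h = (2, 2) and Δ = (-3, 7/2), so the interior equations h_(i-1)·σ_(i-1) + 2(h_(i-1)+h_i)·σ_i + h_i·σ_(i+1) = 6(Δ_i − Δ_(i-1)) read
  2·σ_0 + 8·σ_1 + 2·σ_2 = 6(Δ_1 - Δ_0) = 39
Clamped end conditions give two more equations: 2h_0·σ_0 + h_0·σ_1 = 6(Δ_0 - s'(0)) = -36 and h_1·σ_1 + 2h_1·σ_2 = 6(s'(4) - Δ_1) = -15.
Hence σ_0 = -115/8, σ_1 = 43/4, σ_2 = -73/8.
On [2, 4], s(x) = -6 - 5/8·(x - 2) + 43/8·(x - 2)² - 53/32·(x - 2)³.
With (x - 2) = 1: s(3) = -93/32.

-2.9063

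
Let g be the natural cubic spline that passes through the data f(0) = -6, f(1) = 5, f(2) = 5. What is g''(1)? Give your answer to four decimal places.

-16.5000

Write σ_i for g''(x_i). With h_i = 1, 1 and divided differences Δ_i = 11, 0, the continuity of g' gives the tridiagonal system
  1·σ_0 + 4·σ_1 + 1·σ_2 = 6(Δ_1 - Δ_0) = -66
Natural end conditions: σ_0 = σ_2 = 0.
Solving: σ_0 = 0, σ_1 = -33/2, σ_2 = 0.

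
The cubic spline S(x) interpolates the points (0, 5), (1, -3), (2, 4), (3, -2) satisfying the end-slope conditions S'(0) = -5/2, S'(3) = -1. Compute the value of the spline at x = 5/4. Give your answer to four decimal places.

With σ_i denoting the second derivative at x_i, h_i = 1, 1, 1, and Δ_i = (y_(i+1) − y_i)/h_i = -8, 7, -6:
  1·σ_0 + 4·σ_1 + 1·σ_2 = 6(Δ_1 - Δ_0) = 90
  1·σ_1 + 4·σ_2 + 1·σ_3 = 6(Δ_2 - Δ_1) = -78
Clamped end conditions give two more equations: 2h_0·σ_0 + h_0·σ_1 = 6(Δ_0 - S'(0)) = -33 and h_2·σ_2 + 2h_2·σ_3 = 6(S'(3) - Δ_2) = 30.
Solving the tridiagonal system: σ_0 = -186/5, σ_1 = 207/5, σ_2 = -192/5, σ_3 = 171/5.
On [1, 2], S(x) = -3 - 2/5·(x - 1) + 207/10·(x - 1)² - 133/10·(x - 1)³.
With (x - 1) = 1/4: S(5/4) = -1289/640.

-2.0141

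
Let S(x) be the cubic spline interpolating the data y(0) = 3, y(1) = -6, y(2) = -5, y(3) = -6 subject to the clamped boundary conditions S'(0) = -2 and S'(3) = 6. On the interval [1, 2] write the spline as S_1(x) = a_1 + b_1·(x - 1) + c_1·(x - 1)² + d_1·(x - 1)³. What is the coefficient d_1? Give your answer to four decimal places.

Let M_i = S''(x_i). Step sizes h_i = 1, 1, 1; slopes of the chords Δ_i = (y_(i+1) - y_i)/h_i = -9, 1, -1.
  1·M_0 + 4·M_1 + 1·M_2 = 6(Δ_1 - Δ_0) = 60
  1·M_1 + 4·M_2 + 1·M_3 = 6(Δ_2 - Δ_1) = -12
Clamped end conditions give two more equations: 2h_0·M_0 + h_0·M_1 = 6(Δ_0 - S'(0)) = -42 and h_2·M_2 + 2h_2·M_3 = 6(S'(3) - Δ_2) = 42.
Hence M_0 = -526/15, M_1 = 422/15, M_2 = -262/15, M_3 = 446/15.
On [1, 2], with S_1(x) = a_1 + b_1·(x - 1) + c_1·(x - 1)² + d_1·(x - 1)³: c_1 = M_1/2 = 211/15, d_1 = (M_2 - M_1)/(6h_1) = -38/5, b_1 = Δ_1 - h_1(2M_1 + M_2)/6 = -82/15.

-7.6000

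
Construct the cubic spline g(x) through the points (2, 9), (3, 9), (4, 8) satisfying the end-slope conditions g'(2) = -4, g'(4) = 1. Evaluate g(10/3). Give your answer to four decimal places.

8.6667

Write M_i for g''(x_i). With h_i = 1, 1 and divided differences Δ_i = 0, -1, the continuity of g' gives the tridiagonal system
  1·M_0 + 4·M_1 + 1·M_2 = 6(Δ_1 - Δ_0) = -6
Clamped end conditions give two more equations: 2h_0·M_0 + h_0·M_1 = 6(Δ_0 - g'(2)) = 24 and h_1·M_1 + 2h_1·M_2 = 6(g'(4) - Δ_1) = 12.
Solving: M_0 = 16, M_1 = -8, M_2 = 10.
On [3, 4], g(x) = 9 + 0·(x - 3) - 4·(x - 3)² + 3·(x - 3)³.
With (x - 3) = 1/3: g(10/3) = 26/3.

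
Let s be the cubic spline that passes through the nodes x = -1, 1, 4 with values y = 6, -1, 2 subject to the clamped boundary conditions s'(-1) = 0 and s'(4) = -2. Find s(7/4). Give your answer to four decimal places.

-1.1570

Let σ_i = s''(x_i). Step sizes h_i = 2, 3; slopes of the chords Δ_i = (y_(i+1) - y_i)/h_i = -7/2, 1.
  2·σ_0 + 10·σ_1 + 3·σ_2 = 6(Δ_1 - Δ_0) = 27
Clamped end conditions give two more equations: 2h_0·σ_0 + h_0·σ_1 = 6(Δ_0 - s'(-1)) = -21 and h_1·σ_1 + 2h_1·σ_2 = 6(s'(4) - Δ_1) = -18.
Forward elimination and back-substitution give σ_0 = -167/20, σ_1 = 31/5, σ_2 = -61/10.
On [1, 4], s(x) = -1 - 43/20·(x - 1) + 31/10·(x - 1)² - 41/60·(x - 1)³.
With (x - 1) = 3/4: s(7/4) = -1481/1280.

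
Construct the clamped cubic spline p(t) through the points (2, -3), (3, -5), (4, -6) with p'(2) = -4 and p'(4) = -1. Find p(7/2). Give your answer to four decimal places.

Put m_i = p'' at the i-th knot. Here h = (1, 1) and Δ = (-2, -1), so the interior equations h_(i-1)·m_(i-1) + 2(h_(i-1)+h_i)·m_i + h_i·m_(i+1) = 6(Δ_i − Δ_(i-1)) read
  1·m_0 + 4·m_1 + 1·m_2 = 6(Δ_1 - Δ_0) = 6
Clamped end conditions give two more equations: 2h_0·m_0 + h_0·m_1 = 6(Δ_0 - p'(2)) = 12 and h_1·m_1 + 2h_1·m_2 = 6(p'(4) - Δ_1) = 0.
Hence m_0 = 6, m_1 = 0, m_2 = 0.
On [3, 4], p(t) = -5 - 1·(t - 3) + 0·(t - 3)² + 0·(t - 3)³.
With (t - 3) = 1/2: p(7/2) = -11/2.

-5.5000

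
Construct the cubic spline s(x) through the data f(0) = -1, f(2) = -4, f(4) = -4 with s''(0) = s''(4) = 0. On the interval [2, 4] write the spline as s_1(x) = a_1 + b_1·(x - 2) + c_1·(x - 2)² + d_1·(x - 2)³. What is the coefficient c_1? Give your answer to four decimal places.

Put m_i = s'' at the i-th knot. Here h = (2, 2) and Δ = (-3/2, 0), so the interior equations h_(i-1)·m_(i-1) + 2(h_(i-1)+h_i)·m_i + h_i·m_(i+1) = 6(Δ_i − Δ_(i-1)) read
  2·m_0 + 8·m_1 + 2·m_2 = 6(Δ_1 - Δ_0) = 9
Natural end conditions: m_0 = m_2 = 0.
Solving: m_0 = 0, m_1 = 9/8, m_2 = 0.
On [2, 4], with s_1(x) = a_1 + b_1·(x - 2) + c_1·(x - 2)² + d_1·(x - 2)³: c_1 = m_1/2 = 9/16, d_1 = (m_2 - m_1)/(6h_1) = -3/32, b_1 = Δ_1 - h_1(2m_1 + m_2)/6 = -3/4.

0.5625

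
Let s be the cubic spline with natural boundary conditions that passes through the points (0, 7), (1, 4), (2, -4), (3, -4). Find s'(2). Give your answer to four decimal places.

Write m_i for s''(x_i). With h_i = 1, 1, 1 and divided differences Δ_i = -3, -8, 0, the continuity of s' gives the tridiagonal system
  1·m_0 + 4·m_1 + 1·m_2 = 6(Δ_1 - Δ_0) = -30
  1·m_1 + 4·m_2 + 1·m_3 = 6(Δ_2 - Δ_1) = 48
Natural end conditions: m_0 = m_3 = 0.
Solving: m_0 = 0, m_1 = -56/5, m_2 = 74/5, m_3 = 0.
On [2, 3], s'(t) = b_2 + 2c_2·(t - 2) + 3d_2·(t - 2)² with b_2 = Δ_2 - h_2(2m_2 + m_3)/6 = -74/15, c_2 = m_2/2 = 37/5, d_2 = (m_3 - m_2)/(6h_2) = -37/15. So s'(2) = -74/15.

-4.9333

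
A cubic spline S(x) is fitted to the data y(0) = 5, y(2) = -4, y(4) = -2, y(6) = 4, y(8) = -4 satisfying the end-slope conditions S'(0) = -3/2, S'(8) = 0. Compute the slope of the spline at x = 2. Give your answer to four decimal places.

Put M_i = S'' at the i-th knot. Here h = (2, 2, 2, 2) and Δ = (-9/2, 1, 3, -4), so the interior equations h_(i-1)·M_(i-1) + 2(h_(i-1)+h_i)·M_i + h_i·M_(i+1) = 6(Δ_i − Δ_(i-1)) read
  2·M_0 + 8·M_1 + 2·M_2 = 6(Δ_1 - Δ_0) = 33
  2·M_1 + 8·M_2 + 2·M_3 = 6(Δ_2 - Δ_1) = 12
  2·M_2 + 8·M_3 + 2·M_4 = 6(Δ_3 - Δ_2) = -42
Clamped end conditions give two more equations: 2h_0·M_0 + h_0·M_1 = 6(Δ_0 - S'(0)) = -18 and h_3·M_3 + 2h_3·M_4 = 6(S'(8) - Δ_3) = 24.
Hence M_0 = -201/28, M_1 = 75/14, M_2 = 9/4, M_3 = -117/14, M_4 = 285/28.
On [2, 4], S'(x) = b_1 + 2c_1·(x - 2) + 3d_1·(x - 2)² with b_1 = Δ_1 - h_1(2M_1 + M_2)/6 = -93/28, c_1 = M_1/2 = 75/28, d_1 = (M_2 - M_1)/(6h_1) = -29/112. So S'(2) = -93/28.

-3.3214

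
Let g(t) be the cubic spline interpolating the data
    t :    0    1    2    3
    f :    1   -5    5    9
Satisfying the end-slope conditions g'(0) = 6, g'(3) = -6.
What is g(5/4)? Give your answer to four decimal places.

Write σ_i for g''(x_i). With h_i = 1, 1, 1 and divided differences Δ_i = -6, 10, 4, the continuity of g' gives the tridiagonal system
  1·σ_0 + 4·σ_1 + 1·σ_2 = 6(Δ_1 - Δ_0) = 96
  1·σ_1 + 4·σ_2 + 1·σ_3 = 6(Δ_2 - Δ_1) = -36
Clamped end conditions give two more equations: 2h_0·σ_0 + h_0·σ_1 = 6(Δ_0 - g'(0)) = -72 and h_2·σ_2 + 2h_2·σ_3 = 6(g'(3) - Δ_2) = -60.
Forward elimination and back-substitution give σ_0 = -284/5, σ_1 = 208/5, σ_2 = -68/5, σ_3 = -116/5.
On [1, 2], g(t) = -5 - 8/5·(t - 1) + 104/5·(t - 1)² - 46/5·(t - 1)³.
With (t - 1) = 1/4: g(5/4) = -679/160.

-4.2438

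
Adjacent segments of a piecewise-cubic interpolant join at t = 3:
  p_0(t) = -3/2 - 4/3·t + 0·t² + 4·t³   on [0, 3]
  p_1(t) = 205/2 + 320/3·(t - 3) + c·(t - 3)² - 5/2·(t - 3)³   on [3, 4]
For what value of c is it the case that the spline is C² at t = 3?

p_0''(t) = 0 + 24·t, so p_0''(3) = 72. On the right, p_1''(3) = 2c, so c = 36.

36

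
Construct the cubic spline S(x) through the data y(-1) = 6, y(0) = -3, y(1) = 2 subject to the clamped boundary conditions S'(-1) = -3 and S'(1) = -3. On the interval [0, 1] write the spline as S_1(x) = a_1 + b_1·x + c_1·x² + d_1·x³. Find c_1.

21

Write m_i for S''(x_i). With h_i = 1, 1 and divided differences Δ_i = -9, 5, the continuity of S' gives the tridiagonal system
  1·m_0 + 4·m_1 + 1·m_2 = 6(Δ_1 - Δ_0) = 84
Clamped end conditions give two more equations: 2h_0·m_0 + h_0·m_1 = 6(Δ_0 - S'(-1)) = -36 and h_1·m_1 + 2h_1·m_2 = 6(S'(1) - Δ_1) = -48.
Solving the tridiagonal system: m_0 = -39, m_1 = 42, m_2 = -45.
On [0, 1], with S_1(x) = a_1 + b_1·x + c_1·x² + d_1·x³: c_1 = m_1/2 = 21, d_1 = (m_2 - m_1)/(6h_1) = -29/2, b_1 = Δ_1 - h_1(2m_1 + m_2)/6 = -3/2.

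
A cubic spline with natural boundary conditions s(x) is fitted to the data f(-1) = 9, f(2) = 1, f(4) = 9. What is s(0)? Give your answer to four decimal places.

4.5556

Put σ_i = s'' at the i-th knot. Here h = (3, 2) and Δ = (-8/3, 4), so the interior equations h_(i-1)·σ_(i-1) + 2(h_(i-1)+h_i)·σ_i + h_i·σ_(i+1) = 6(Δ_i − Δ_(i-1)) read
  3·σ_0 + 10·σ_1 + 2·σ_2 = 6(Δ_1 - Δ_0) = 40
Natural end conditions: σ_0 = σ_2 = 0.
Solving the tridiagonal system: σ_0 = 0, σ_1 = 4, σ_2 = 0.
On [-1, 2], s(x) = 9 - 14/3·(x + 1) + 0·(x + 1)² + 2/9·(x + 1)³.
With (x + 1) = 1: s(0) = 41/9.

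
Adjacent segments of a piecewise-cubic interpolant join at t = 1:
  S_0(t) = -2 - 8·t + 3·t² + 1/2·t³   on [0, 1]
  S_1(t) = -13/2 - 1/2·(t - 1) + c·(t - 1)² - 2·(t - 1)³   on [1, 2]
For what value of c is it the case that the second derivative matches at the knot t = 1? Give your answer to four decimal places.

4.5000

S_0''(t) = 6 + 3·t, so S_0''(1) = 9. On the right, S_1''(1) = 2c, so c = 9/2.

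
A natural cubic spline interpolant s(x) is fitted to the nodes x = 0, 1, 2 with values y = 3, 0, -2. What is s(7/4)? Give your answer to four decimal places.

Put m_i = s'' at the i-th knot. Here h = (1, 1) and Δ = (-3, -2), so the interior equations h_(i-1)·m_(i-1) + 2(h_(i-1)+h_i)·m_i + h_i·m_(i+1) = 6(Δ_i − Δ_(i-1)) read
  1·m_0 + 4·m_1 + 1·m_2 = 6(Δ_1 - Δ_0) = 6
Natural end conditions: m_0 = m_2 = 0.
Solving: m_0 = 0, m_1 = 3/2, m_2 = 0.
On [1, 2], s(x) = 0 - 5/2·(x - 1) + 3/4·(x - 1)² - 1/4·(x - 1)³.
With (x - 1) = 3/4: s(7/4) = -399/256.

-1.5586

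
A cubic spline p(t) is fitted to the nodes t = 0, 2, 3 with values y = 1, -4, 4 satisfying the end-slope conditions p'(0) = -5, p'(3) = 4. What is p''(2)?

Write m_i for p''(x_i). With h_i = 2, 1 and divided differences Δ_i = -5/2, 8, the continuity of p' gives the tridiagonal system
  2·m_0 + 6·m_1 + 1·m_2 = 6(Δ_1 - Δ_0) = 63
Clamped end conditions give two more equations: 2h_0·m_0 + h_0·m_1 = 6(Δ_0 - p'(0)) = 15 and h_1·m_1 + 2h_1·m_2 = 6(p'(3) - Δ_1) = -24.
Hence m_0 = -15/4, m_1 = 15, m_2 = -39/2.

15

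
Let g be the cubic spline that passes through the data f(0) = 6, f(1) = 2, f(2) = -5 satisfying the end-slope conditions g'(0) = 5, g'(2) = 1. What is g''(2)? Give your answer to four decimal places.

26.5000

With σ_i denoting the second derivative at x_i, h_i = 1, 1, and Δ_i = (y_(i+1) − y_i)/h_i = -4, -7:
  1·σ_0 + 4·σ_1 + 1·σ_2 = 6(Δ_1 - Δ_0) = -18
Clamped end conditions give two more equations: 2h_0·σ_0 + h_0·σ_1 = 6(Δ_0 - g'(0)) = -54 and h_1·σ_1 + 2h_1·σ_2 = 6(g'(2) - Δ_1) = 48.
Solving: σ_0 = -49/2, σ_1 = -5, σ_2 = 53/2.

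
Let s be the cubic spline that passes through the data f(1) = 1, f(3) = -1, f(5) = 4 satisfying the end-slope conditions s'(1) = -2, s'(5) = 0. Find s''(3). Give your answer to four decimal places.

4.2500

Let M_i = s''(x_i). Step sizes h_i = 2, 2; slopes of the chords Δ_i = (y_(i+1) - y_i)/h_i = -1, 5/2.
  2·M_0 + 8·M_1 + 2·M_2 = 6(Δ_1 - Δ_0) = 21
Clamped end conditions give two more equations: 2h_0·M_0 + h_0·M_1 = 6(Δ_0 - s'(1)) = 6 and h_1·M_1 + 2h_1·M_2 = 6(s'(5) - Δ_1) = -15.
Solving: M_0 = -5/8, M_1 = 17/4, M_2 = -47/8.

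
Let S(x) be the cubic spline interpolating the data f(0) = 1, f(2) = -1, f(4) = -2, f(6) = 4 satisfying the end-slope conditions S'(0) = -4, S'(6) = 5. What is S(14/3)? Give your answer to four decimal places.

With M_i denoting the second derivative at x_i, h_i = 2, 2, 2, and Δ_i = (y_(i+1) − y_i)/h_i = -1, -1/2, 3:
  2·M_0 + 8·M_1 + 2·M_2 = 6(Δ_1 - Δ_0) = 3
  2·M_1 + 8·M_2 + 2·M_3 = 6(Δ_2 - Δ_1) = 21
Clamped end conditions give two more equations: 2h_0·M_0 + h_0·M_1 = 6(Δ_0 - S'(0)) = 18 and h_2·M_2 + 2h_2·M_3 = 6(S'(6) - Δ_2) = 12.
Solving the tridiagonal system: M_0 = 53/10, M_1 = -8/5, M_2 = 13/5, M_3 = 17/10.
On [4, 6], S(x) = -2 + 7/10·(x - 4) + 13/10·(x - 4)² - 3/40·(x - 4)³.
With (x - 4) = 2/3: S(14/3) = -44/45.

-0.9778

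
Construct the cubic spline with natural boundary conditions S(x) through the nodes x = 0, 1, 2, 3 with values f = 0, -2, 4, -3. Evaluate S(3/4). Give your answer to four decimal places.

-2.4844

Put M_i = S'' at the i-th knot. Here h = (1, 1, 1) and Δ = (-2, 6, -7), so the interior equations h_(i-1)·M_(i-1) + 2(h_(i-1)+h_i)·M_i + h_i·M_(i+1) = 6(Δ_i − Δ_(i-1)) read
  1·M_0 + 4·M_1 + 1·M_2 = 6(Δ_1 - Δ_0) = 48
  1·M_1 + 4·M_2 + 1·M_3 = 6(Δ_2 - Δ_1) = -78
Natural end conditions: M_0 = M_3 = 0.
Solving: M_0 = 0, M_1 = 18, M_2 = -24, M_3 = 0.
On [0, 1], S(x) = 0 - 5·x + 0·x² + 3·x³.
With x = 3/4: S(3/4) = -159/64.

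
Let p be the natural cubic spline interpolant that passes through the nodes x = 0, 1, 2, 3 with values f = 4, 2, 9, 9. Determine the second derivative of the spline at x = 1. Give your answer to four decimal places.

Put σ_i = p'' at the i-th knot. Here h = (1, 1, 1) and Δ = (-2, 7, 0), so the interior equations h_(i-1)·σ_(i-1) + 2(h_(i-1)+h_i)·σ_i + h_i·σ_(i+1) = 6(Δ_i − Δ_(i-1)) read
  1·σ_0 + 4·σ_1 + 1·σ_2 = 6(Δ_1 - Δ_0) = 54
  1·σ_1 + 4·σ_2 + 1·σ_3 = 6(Δ_2 - Δ_1) = -42
Natural end conditions: σ_0 = σ_3 = 0.
Forward elimination and back-substitution give σ_0 = 0, σ_1 = 86/5, σ_2 = -74/5, σ_3 = 0.

17.2000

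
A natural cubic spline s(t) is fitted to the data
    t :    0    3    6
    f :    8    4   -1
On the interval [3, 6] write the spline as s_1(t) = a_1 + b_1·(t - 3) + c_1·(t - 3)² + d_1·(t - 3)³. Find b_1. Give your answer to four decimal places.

-1.5000

With M_i denoting the second derivative at x_i, h_i = 3, 3, and Δ_i = (y_(i+1) − y_i)/h_i = -4/3, -5/3:
  3·M_0 + 12·M_1 + 3·M_2 = 6(Δ_1 - Δ_0) = -2
Natural end conditions: M_0 = M_2 = 0.
Solving: M_0 = 0, M_1 = -1/6, M_2 = 0.
On [3, 6], with s_1(t) = a_1 + b_1·(t - 3) + c_1·(t - 3)² + d_1·(t - 3)³: c_1 = M_1/2 = -1/12, d_1 = (M_2 - M_1)/(6h_1) = 1/108, b_1 = Δ_1 - h_1(2M_1 + M_2)/6 = -3/2.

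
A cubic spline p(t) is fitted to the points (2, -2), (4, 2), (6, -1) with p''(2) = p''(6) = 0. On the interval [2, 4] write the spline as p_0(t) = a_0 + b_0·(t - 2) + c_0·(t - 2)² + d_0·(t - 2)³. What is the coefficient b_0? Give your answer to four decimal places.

Let σ_i = p''(x_i). Step sizes h_i = 2, 2; slopes of the chords Δ_i = (y_(i+1) - y_i)/h_i = 2, -3/2.
  2·σ_0 + 8·σ_1 + 2·σ_2 = 6(Δ_1 - Δ_0) = -21
Natural end conditions: σ_0 = σ_2 = 0.
Hence σ_0 = 0, σ_1 = -21/8, σ_2 = 0.
On [2, 4], with p_0(t) = a_0 + b_0·(t - 2) + c_0·(t - 2)² + d_0·(t - 2)³: c_0 = σ_0/2 = 0, d_0 = (σ_1 - σ_0)/(6h_0) = -7/32, b_0 = Δ_0 - h_0(2σ_0 + σ_1)/6 = 23/8.

2.8750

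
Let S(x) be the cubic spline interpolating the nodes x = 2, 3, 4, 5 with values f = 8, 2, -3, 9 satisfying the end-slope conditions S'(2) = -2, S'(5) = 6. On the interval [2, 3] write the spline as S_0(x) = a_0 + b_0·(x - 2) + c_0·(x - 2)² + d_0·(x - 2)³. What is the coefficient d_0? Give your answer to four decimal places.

Let M_i = S''(x_i). Step sizes h_i = 1, 1, 1; slopes of the chords Δ_i = (y_(i+1) - y_i)/h_i = -6, -5, 12.
  1·M_0 + 4·M_1 + 1·M_2 = 6(Δ_1 - Δ_0) = 6
  1·M_1 + 4·M_2 + 1·M_3 = 6(Δ_2 - Δ_1) = 102
Clamped end conditions give two more equations: 2h_0·M_0 + h_0·M_1 = 6(Δ_0 - S'(2)) = -24 and h_2·M_2 + 2h_2·M_3 = 6(S'(5) - Δ_2) = -36.
Forward elimination and back-substitution give M_0 = -142/15, M_1 = -76/15, M_2 = 536/15, M_3 = -538/15.
On [2, 3], with S_0(x) = a_0 + b_0·(x - 2) + c_0·(x - 2)² + d_0·(x - 2)³: c_0 = M_0/2 = -71/15, d_0 = (M_1 - M_0)/(6h_0) = 11/15, b_0 = Δ_0 - h_0(2M_0 + M_1)/6 = -2.

0.7333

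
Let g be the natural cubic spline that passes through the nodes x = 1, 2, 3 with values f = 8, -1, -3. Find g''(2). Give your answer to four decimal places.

Write σ_i for g''(x_i). With h_i = 1, 1 and divided differences Δ_i = -9, -2, the continuity of g' gives the tridiagonal system
  1·σ_0 + 4·σ_1 + 1·σ_2 = 6(Δ_1 - Δ_0) = 42
Natural end conditions: σ_0 = σ_2 = 0.
Solving: σ_0 = 0, σ_1 = 21/2, σ_2 = 0.

10.5000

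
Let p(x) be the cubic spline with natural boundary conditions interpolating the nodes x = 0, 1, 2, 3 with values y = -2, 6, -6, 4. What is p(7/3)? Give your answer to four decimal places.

-5.3333

With M_i denoting the second derivative at x_i, h_i = 1, 1, 1, and Δ_i = (y_(i+1) − y_i)/h_i = 8, -12, 10:
  1·M_0 + 4·M_1 + 1·M_2 = 6(Δ_1 - Δ_0) = -120
  1·M_1 + 4·M_2 + 1·M_3 = 6(Δ_2 - Δ_1) = 132
Natural end conditions: M_0 = M_3 = 0.
Solving the tridiagonal system: M_0 = 0, M_1 = -204/5, M_2 = 216/5, M_3 = 0.
On [2, 3], p(x) = -6 - 22/5·(x - 2) + 108/5·(x - 2)² - 36/5·(x - 2)³.
With (x - 2) = 1/3: p(7/3) = -16/3.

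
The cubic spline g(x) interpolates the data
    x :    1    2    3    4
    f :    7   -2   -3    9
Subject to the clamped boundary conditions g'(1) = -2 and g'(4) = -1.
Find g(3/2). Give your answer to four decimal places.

3.4667

Write M_i for g''(x_i). With h_i = 1, 1, 1 and divided differences Δ_i = -9, -1, 12, the continuity of g' gives the tridiagonal system
  1·M_0 + 4·M_1 + 1·M_2 = 6(Δ_1 - Δ_0) = 48
  1·M_1 + 4·M_2 + 1·M_3 = 6(Δ_2 - Δ_1) = 78
Clamped end conditions give two more equations: 2h_0·M_0 + h_0·M_1 = 6(Δ_0 - g'(1)) = -42 and h_2·M_2 + 2h_2·M_3 = 6(g'(4) - Δ_2) = -78.
Hence M_0 = -398/15, M_1 = 166/15, M_2 = 454/15, M_3 = -812/15.
On [1, 2], g(x) = 7 - 2·(x - 1) - 199/15·(x - 1)² + 94/15·(x - 1)³.
With (x - 1) = 1/2: g(3/2) = 52/15.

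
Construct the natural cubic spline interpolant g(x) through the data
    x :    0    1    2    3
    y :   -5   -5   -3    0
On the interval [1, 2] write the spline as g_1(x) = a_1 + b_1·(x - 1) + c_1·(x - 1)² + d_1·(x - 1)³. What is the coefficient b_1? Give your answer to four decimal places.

Put m_i = g'' at the i-th knot. Here h = (1, 1, 1) and Δ = (0, 2, 3), so the interior equations h_(i-1)·m_(i-1) + 2(h_(i-1)+h_i)·m_i + h_i·m_(i+1) = 6(Δ_i − Δ_(i-1)) read
  1·m_0 + 4·m_1 + 1·m_2 = 6(Δ_1 - Δ_0) = 12
  1·m_1 + 4·m_2 + 1·m_3 = 6(Δ_2 - Δ_1) = 6
Natural end conditions: m_0 = m_3 = 0.
Hence m_0 = 0, m_1 = 14/5, m_2 = 4/5, m_3 = 0.
On [1, 2], with g_1(x) = a_1 + b_1·(x - 1) + c_1·(x - 1)² + d_1·(x - 1)³: c_1 = m_1/2 = 7/5, d_1 = (m_2 - m_1)/(6h_1) = -1/3, b_1 = Δ_1 - h_1(2m_1 + m_2)/6 = 14/15.

0.9333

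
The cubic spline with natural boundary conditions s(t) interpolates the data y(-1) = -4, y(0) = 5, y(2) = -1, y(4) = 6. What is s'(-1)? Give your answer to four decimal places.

Write σ_i for s''(x_i). With h_i = 1, 2, 2 and divided differences Δ_i = 9, -3, 7/2, the continuity of s' gives the tridiagonal system
  1·σ_0 + 6·σ_1 + 2·σ_2 = 6(Δ_1 - Δ_0) = -72
  2·σ_1 + 8·σ_2 + 2·σ_3 = 6(Δ_2 - Δ_1) = 39
Natural end conditions: σ_0 = σ_3 = 0.
Solving the tridiagonal system: σ_0 = 0, σ_1 = -327/22, σ_2 = 189/22, σ_3 = 0.
On [-1, 0], s'(t) = b_0 + 2c_0·(t + 1) + 3d_0·(t + 1)² with b_0 = Δ_0 - h_0(2σ_0 + σ_1)/6 = 505/44, c_0 = σ_0/2 = 0, d_0 = (σ_1 - σ_0)/(6h_0) = -109/44. So s'(-1) = 505/44.

11.4773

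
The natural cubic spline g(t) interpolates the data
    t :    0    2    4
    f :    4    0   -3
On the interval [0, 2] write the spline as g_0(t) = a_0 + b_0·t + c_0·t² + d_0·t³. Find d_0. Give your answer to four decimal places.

Let m_i = g''(x_i). Step sizes h_i = 2, 2; slopes of the chords Δ_i = (y_(i+1) - y_i)/h_i = -2, -3/2.
  2·m_0 + 8·m_1 + 2·m_2 = 6(Δ_1 - Δ_0) = 3
Natural end conditions: m_0 = m_2 = 0.
Forward elimination and back-substitution give m_0 = 0, m_1 = 3/8, m_2 = 0.
On [0, 2], with g_0(t) = a_0 + b_0·t + c_0·t² + d_0·t³: c_0 = m_0/2 = 0, d_0 = (m_1 - m_0)/(6h_0) = 1/32, b_0 = Δ_0 - h_0(2m_0 + m_1)/6 = -17/8.

0.0313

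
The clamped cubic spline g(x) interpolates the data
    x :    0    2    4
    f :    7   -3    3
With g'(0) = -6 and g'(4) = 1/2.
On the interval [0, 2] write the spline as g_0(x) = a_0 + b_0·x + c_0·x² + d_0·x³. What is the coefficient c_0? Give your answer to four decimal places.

-1.4375

Put M_i = g'' at the i-th knot. Here h = (2, 2) and Δ = (-5, 3), so the interior equations h_(i-1)·M_(i-1) + 2(h_(i-1)+h_i)·M_i + h_i·M_(i+1) = 6(Δ_i − Δ_(i-1)) read
  2·M_0 + 8·M_1 + 2·M_2 = 6(Δ_1 - Δ_0) = 48
Clamped end conditions give two more equations: 2h_0·M_0 + h_0·M_1 = 6(Δ_0 - g'(0)) = 6 and h_1·M_1 + 2h_1·M_2 = 6(g'(4) - Δ_1) = -15.
Hence M_0 = -23/8, M_1 = 35/4, M_2 = -65/8.
On [0, 2], with g_0(x) = a_0 + b_0·x + c_0·x² + d_0·x³: c_0 = M_0/2 = -23/16, d_0 = (M_1 - M_0)/(6h_0) = 31/32, b_0 = Δ_0 - h_0(2M_0 + M_1)/6 = -6.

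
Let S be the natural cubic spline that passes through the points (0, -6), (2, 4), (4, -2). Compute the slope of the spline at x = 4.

-5

Write σ_i for S''(x_i). With h_i = 2, 2 and divided differences Δ_i = 5, -3, the continuity of S' gives the tridiagonal system
  2·σ_0 + 8·σ_1 + 2·σ_2 = 6(Δ_1 - Δ_0) = -48
Natural end conditions: σ_0 = σ_2 = 0.
Solving the tridiagonal system: σ_0 = 0, σ_1 = -6, σ_2 = 0.
On [2, 4], S'(x) = b_1 + 2c_1·(x - 2) + 3d_1·(x - 2)² with b_1 = Δ_1 - h_1(2σ_1 + σ_2)/6 = 1, c_1 = σ_1/2 = -3, d_1 = (σ_2 - σ_1)/(6h_1) = 1/2. So S'(4) = -5.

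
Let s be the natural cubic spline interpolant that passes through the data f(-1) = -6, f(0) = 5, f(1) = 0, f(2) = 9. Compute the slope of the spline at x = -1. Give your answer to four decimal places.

Write m_i for s''(x_i). With h_i = 1, 1, 1 and divided differences Δ_i = 11, -5, 9, the continuity of s' gives the tridiagonal system
  1·m_0 + 4·m_1 + 1·m_2 = 6(Δ_1 - Δ_0) = -96
  1·m_1 + 4·m_2 + 1·m_3 = 6(Δ_2 - Δ_1) = 84
Natural end conditions: m_0 = m_3 = 0.
Solving: m_0 = 0, m_1 = -156/5, m_2 = 144/5, m_3 = 0.
On [-1, 0], s'(x) = b_0 + 2c_0·(x + 1) + 3d_0·(x + 1)² with b_0 = Δ_0 - h_0(2m_0 + m_1)/6 = 81/5, c_0 = m_0/2 = 0, d_0 = (m_1 - m_0)/(6h_0) = -26/5. So s'(-1) = 81/5.

16.2000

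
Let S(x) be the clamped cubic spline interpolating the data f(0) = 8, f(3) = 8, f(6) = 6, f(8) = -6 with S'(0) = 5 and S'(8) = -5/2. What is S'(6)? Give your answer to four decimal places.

With m_i denoting the second derivative at x_i, h_i = 3, 3, 2, and Δ_i = (y_(i+1) − y_i)/h_i = 0, -2/3, -6:
  3·m_0 + 12·m_1 + 3·m_2 = 6(Δ_1 - Δ_0) = -4
  3·m_1 + 10·m_2 + 2·m_3 = 6(Δ_2 - Δ_1) = -32
Clamped end conditions give two more equations: 2h_0·m_0 + h_0·m_1 = 6(Δ_0 - S'(0)) = -30 and h_2·m_2 + 2h_2·m_3 = 6(S'(8) - Δ_2) = 21.
Solving the tridiagonal system: m_0 = -721/114, m_1 = 151/57, m_2 = -213/38, m_3 = 153/19.
On [6, 8], S'(x) = b_2 + 2c_2·(x - 6) + 3d_2·(x - 6)² with b_2 = Δ_2 - h_2(2m_2 + m_3)/6 = -94/19, c_2 = m_2/2 = -213/76, d_2 = (m_3 - m_2)/(6h_2) = 173/152. So S'(6) = -94/19.

-4.9474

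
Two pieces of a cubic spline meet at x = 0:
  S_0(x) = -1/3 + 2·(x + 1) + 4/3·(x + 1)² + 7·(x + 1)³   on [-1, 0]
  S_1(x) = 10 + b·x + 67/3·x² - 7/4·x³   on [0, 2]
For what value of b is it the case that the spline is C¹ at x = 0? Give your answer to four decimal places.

25.6667

S_0'(x) = 2 + 8/3·(x + 1) + 21·(x + 1)², so S_0'(0) = 77/3. On the right, S_1'(0) = b, so b = 77/3.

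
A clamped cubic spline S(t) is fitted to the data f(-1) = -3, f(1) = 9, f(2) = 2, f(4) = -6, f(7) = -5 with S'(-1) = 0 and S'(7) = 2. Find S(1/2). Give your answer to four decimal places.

7.4640

Let M_i = S''(x_i). Step sizes h_i = 2, 1, 2, 3; slopes of the chords Δ_i = (y_(i+1) - y_i)/h_i = 6, -7, -4, 1/3.
  2·M_0 + 6·M_1 + 1·M_2 = 6(Δ_1 - Δ_0) = -78
  1·M_1 + 6·M_2 + 2·M_3 = 6(Δ_2 - Δ_1) = 18
  2·M_2 + 10·M_3 + 3·M_4 = 6(Δ_3 - Δ_2) = 26
Clamped end conditions give two more equations: 2h_0·M_0 + h_0·M_1 = 6(Δ_0 - S'(-1)) = 36 and h_3·M_3 + 2h_3·M_4 = 6(S'(7) - Δ_3) = 10.
Hence M_0 = 2900/151, M_1 = -3082/151, M_2 = 914/151, M_3 = 158/151, M_4 = 518/453.
On [-1, 1], S(t) = -3 + 0·(t + 1) + 1450/151·(t + 1)² - 997/302·(t + 1)³.
With (t + 1) = 3/2: S(1/2) = 18033/2416.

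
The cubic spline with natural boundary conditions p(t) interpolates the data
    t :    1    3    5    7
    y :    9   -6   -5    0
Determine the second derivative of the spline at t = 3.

6

Let M_i = p''(x_i). Step sizes h_i = 2, 2, 2; slopes of the chords Δ_i = (y_(i+1) - y_i)/h_i = -15/2, 1/2, 5/2.
  2·M_0 + 8·M_1 + 2·M_2 = 6(Δ_1 - Δ_0) = 48
  2·M_1 + 8·M_2 + 2·M_3 = 6(Δ_2 - Δ_1) = 12
Natural end conditions: M_0 = M_3 = 0.
Solving the tridiagonal system: M_0 = 0, M_1 = 6, M_2 = 0, M_3 = 0.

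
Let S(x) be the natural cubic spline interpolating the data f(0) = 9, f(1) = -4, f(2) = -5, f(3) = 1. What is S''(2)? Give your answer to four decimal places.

With m_i denoting the second derivative at x_i, h_i = 1, 1, 1, and Δ_i = (y_(i+1) − y_i)/h_i = -13, -1, 6:
  1·m_0 + 4·m_1 + 1·m_2 = 6(Δ_1 - Δ_0) = 72
  1·m_1 + 4·m_2 + 1·m_3 = 6(Δ_2 - Δ_1) = 42
Natural end conditions: m_0 = m_3 = 0.
Hence m_0 = 0, m_1 = 82/5, m_2 = 32/5, m_3 = 0.

6.4000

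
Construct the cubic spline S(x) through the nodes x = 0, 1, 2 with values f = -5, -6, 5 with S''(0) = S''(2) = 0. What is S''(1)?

Let M_i = S''(x_i). Step sizes h_i = 1, 1; slopes of the chords Δ_i = (y_(i+1) - y_i)/h_i = -1, 11.
  1·M_0 + 4·M_1 + 1·M_2 = 6(Δ_1 - Δ_0) = 72
Natural end conditions: M_0 = M_2 = 0.
Hence M_0 = 0, M_1 = 18, M_2 = 0.

18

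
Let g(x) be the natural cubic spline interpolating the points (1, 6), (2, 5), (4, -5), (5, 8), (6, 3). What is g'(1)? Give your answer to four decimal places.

Put M_i = g'' at the i-th knot. Here h = (1, 2, 1, 1) and Δ = (-1, -5, 13, -5), so the interior equations h_(i-1)·M_(i-1) + 2(h_(i-1)+h_i)·M_i + h_i·M_(i+1) = 6(Δ_i − Δ_(i-1)) read
  1·M_0 + 6·M_1 + 2·M_2 = 6(Δ_1 - Δ_0) = -24
  2·M_1 + 6·M_2 + 1·M_3 = 6(Δ_2 - Δ_1) = 108
  1·M_2 + 4·M_3 + 1·M_4 = 6(Δ_3 - Δ_2) = -108
Natural end conditions: M_0 = M_4 = 0.
Solving: M_0 = 0, M_1 = -816/61, M_2 = 1716/61, M_3 = -2076/61, M_4 = 0.
On [1, 2], g'(x) = b_0 + 2c_0·(x - 1) + 3d_0·(x - 1)² with b_0 = Δ_0 - h_0(2M_0 + M_1)/6 = 75/61, c_0 = M_0/2 = 0, d_0 = (M_1 - M_0)/(6h_0) = -136/61. So g'(1) = 75/61.

1.2295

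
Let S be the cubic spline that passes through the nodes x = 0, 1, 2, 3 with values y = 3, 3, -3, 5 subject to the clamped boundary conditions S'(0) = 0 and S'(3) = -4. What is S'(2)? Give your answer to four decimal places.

3.8667

Write σ_i for S''(x_i). With h_i = 1, 1, 1 and divided differences Δ_i = 0, -6, 8, the continuity of S' gives the tridiagonal system
  1·σ_0 + 4·σ_1 + 1·σ_2 = 6(Δ_1 - Δ_0) = -36
  1·σ_1 + 4·σ_2 + 1·σ_3 = 6(Δ_2 - Δ_1) = 84
Clamped end conditions give two more equations: 2h_0·σ_0 + h_0·σ_1 = 6(Δ_0 - S'(0)) = 0 and h_2·σ_2 + 2h_2·σ_3 = 6(S'(3) - Δ_2) = -72.
Solving the tridiagonal system: σ_0 = 164/15, σ_1 = -328/15, σ_2 = 608/15, σ_3 = -844/15.
On [2, 3], S'(x) = b_2 + 2c_2·(x - 2) + 3d_2·(x - 2)² with b_2 = Δ_2 - h_2(2σ_2 + σ_3)/6 = 58/15, c_2 = σ_2/2 = 304/15, d_2 = (σ_3 - σ_2)/(6h_2) = -242/15. So S'(2) = 58/15.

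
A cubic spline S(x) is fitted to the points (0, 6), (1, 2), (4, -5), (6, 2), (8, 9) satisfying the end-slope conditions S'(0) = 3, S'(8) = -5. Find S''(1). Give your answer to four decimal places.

3.3889

Put m_i = S'' at the i-th knot. Here h = (1, 3, 2, 2) and Δ = (-4, -7/3, 7/2, 7/2), so the interior equations h_(i-1)·m_(i-1) + 2(h_(i-1)+h_i)·m_i + h_i·m_(i+1) = 6(Δ_i − Δ_(i-1)) read
  1·m_0 + 8·m_1 + 3·m_2 = 6(Δ_1 - Δ_0) = 10
  3·m_1 + 10·m_2 + 2·m_3 = 6(Δ_2 - Δ_1) = 35
  2·m_2 + 8·m_3 + 2·m_4 = 6(Δ_3 - Δ_2) = 0
Clamped end conditions give two more equations: 2h_0·m_0 + h_0·m_1 = 6(Δ_0 - S'(0)) = -42 and h_3·m_3 + 2h_3·m_4 = 6(S'(8) - Δ_3) = -51.
Solving the tridiagonal system: m_0 = -817/36, m_1 = 61/18, m_2 = 67/36, m_3 = 28/9, m_4 = -515/36.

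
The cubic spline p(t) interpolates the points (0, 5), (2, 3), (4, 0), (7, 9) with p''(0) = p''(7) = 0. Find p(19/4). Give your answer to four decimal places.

Put M_i = p'' at the i-th knot. Here h = (2, 2, 3) and Δ = (-1, -3/2, 3), so the interior equations h_(i-1)·M_(i-1) + 2(h_(i-1)+h_i)·M_i + h_i·M_(i+1) = 6(Δ_i − Δ_(i-1)) read
  2·M_0 + 8·M_1 + 2·M_2 = 6(Δ_1 - Δ_0) = -3
  2·M_1 + 10·M_2 + 3·M_3 = 6(Δ_2 - Δ_1) = 27
Natural end conditions: M_0 = M_3 = 0.
Solving: M_0 = 0, M_1 = -21/19, M_2 = 111/38, M_3 = 0.
On [4, 7], p(t) = 0 + 3/38·(t - 4) + 111/76·(t - 4)² - 37/228·(t - 4)³.
With (t - 4) = 3/4: p(19/4) = 3951/4864.

0.8123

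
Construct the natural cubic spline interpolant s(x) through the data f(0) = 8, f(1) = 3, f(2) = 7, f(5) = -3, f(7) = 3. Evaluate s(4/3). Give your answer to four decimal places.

Put M_i = s'' at the i-th knot. Here h = (1, 1, 3, 2) and Δ = (-5, 4, -10/3, 3), so the interior equations h_(i-1)·M_(i-1) + 2(h_(i-1)+h_i)·M_i + h_i·M_(i+1) = 6(Δ_i − Δ_(i-1)) read
  1·M_0 + 4·M_1 + 1·M_2 = 6(Δ_1 - Δ_0) = 54
  1·M_1 + 8·M_2 + 3·M_3 = 6(Δ_2 - Δ_1) = -44
  3·M_2 + 10·M_3 + 2·M_4 = 6(Δ_3 - Δ_2) = 38
Natural end conditions: M_0 = M_4 = 0.
Solving the tridiagonal system: M_0 = 0, M_1 = 2194/137, M_2 = -1378/137, M_3 = 934/137, M_4 = 0.
On [1, 2], s(x) = 3 + 139/411·(x - 1) + 1097/137·(x - 1)² - 1786/411·(x - 1)³.
With (x - 1) = 1/3: s(4/3) = 42629/11097.

3.8415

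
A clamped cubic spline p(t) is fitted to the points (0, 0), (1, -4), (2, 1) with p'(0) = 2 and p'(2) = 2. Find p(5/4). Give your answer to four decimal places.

-3.3477

Let m_i = p''(x_i). Step sizes h_i = 1, 1; slopes of the chords Δ_i = (y_(i+1) - y_i)/h_i = -4, 5.
  1·m_0 + 4·m_1 + 1·m_2 = 6(Δ_1 - Δ_0) = 54
Clamped end conditions give two more equations: 2h_0·m_0 + h_0·m_1 = 6(Δ_0 - p'(0)) = -36 and h_1·m_1 + 2h_1·m_2 = 6(p'(2) - Δ_1) = -18.
Forward elimination and back-substitution give m_0 = -63/2, m_1 = 27, m_2 = -45/2.
On [1, 2], p(t) = -4 - 1/4·(t - 1) + 27/2·(t - 1)² - 33/4·(t - 1)³.
With (t - 1) = 1/4: p(5/4) = -857/256.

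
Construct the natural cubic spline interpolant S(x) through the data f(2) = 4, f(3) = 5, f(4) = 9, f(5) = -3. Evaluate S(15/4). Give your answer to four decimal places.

Write M_i for S''(x_i). With h_i = 1, 1, 1 and divided differences Δ_i = 1, 4, -12, the continuity of S' gives the tridiagonal system
  1·M_0 + 4·M_1 + 1·M_2 = 6(Δ_1 - Δ_0) = 18
  1·M_1 + 4·M_2 + 1·M_3 = 6(Δ_2 - Δ_1) = -96
Natural end conditions: M_0 = M_3 = 0.
Solving: M_0 = 0, M_1 = 56/5, M_2 = -134/5, M_3 = 0.
On [3, 4], S(x) = 5 + 71/15·(x - 3) + 28/5·(x - 3)² - 19/3·(x - 3)³.
With (x - 3) = 3/4: S(15/4) = 2889/320.

9.0281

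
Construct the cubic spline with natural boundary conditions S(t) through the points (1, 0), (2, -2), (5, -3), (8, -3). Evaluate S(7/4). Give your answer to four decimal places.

-1.5717

Let σ_i = S''(x_i). Step sizes h_i = 1, 3, 3; slopes of the chords Δ_i = (y_(i+1) - y_i)/h_i = -2, -1/3, 0.
  1·σ_0 + 8·σ_1 + 3·σ_2 = 6(Δ_1 - Δ_0) = 10
  3·σ_1 + 12·σ_2 + 3·σ_3 = 6(Δ_2 - Δ_1) = 2
Natural end conditions: σ_0 = σ_3 = 0.
Hence σ_0 = 0, σ_1 = 38/29, σ_2 = -14/87, σ_3 = 0.
On [1, 2], S(t) = 0 - 193/87·(t - 1) + 0·(t - 1)² + 19/87·(t - 1)³.
With (t - 1) = 3/4: S(7/4) = -2917/1856.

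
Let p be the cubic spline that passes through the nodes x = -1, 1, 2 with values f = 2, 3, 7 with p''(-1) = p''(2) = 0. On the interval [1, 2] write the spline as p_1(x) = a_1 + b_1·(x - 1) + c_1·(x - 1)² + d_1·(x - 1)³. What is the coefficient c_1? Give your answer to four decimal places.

1.7500

Put m_i = p'' at the i-th knot. Here h = (2, 1) and Δ = (1/2, 4), so the interior equations h_(i-1)·m_(i-1) + 2(h_(i-1)+h_i)·m_i + h_i·m_(i+1) = 6(Δ_i − Δ_(i-1)) read
  2·m_0 + 6·m_1 + 1·m_2 = 6(Δ_1 - Δ_0) = 21
Natural end conditions: m_0 = m_2 = 0.
Solving the tridiagonal system: m_0 = 0, m_1 = 7/2, m_2 = 0.
On [1, 2], with p_1(x) = a_1 + b_1·(x - 1) + c_1·(x - 1)² + d_1·(x - 1)³: c_1 = m_1/2 = 7/4, d_1 = (m_2 - m_1)/(6h_1) = -7/12, b_1 = Δ_1 - h_1(2m_1 + m_2)/6 = 17/6.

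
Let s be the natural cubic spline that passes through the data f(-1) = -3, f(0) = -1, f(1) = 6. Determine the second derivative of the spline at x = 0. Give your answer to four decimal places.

7.5000

Let M_i = s''(x_i). Step sizes h_i = 1, 1; slopes of the chords Δ_i = (y_(i+1) - y_i)/h_i = 2, 7.
  1·M_0 + 4·M_1 + 1·M_2 = 6(Δ_1 - Δ_0) = 30
Natural end conditions: M_0 = M_2 = 0.
Forward elimination and back-substitution give M_0 = 0, M_1 = 15/2, M_2 = 0.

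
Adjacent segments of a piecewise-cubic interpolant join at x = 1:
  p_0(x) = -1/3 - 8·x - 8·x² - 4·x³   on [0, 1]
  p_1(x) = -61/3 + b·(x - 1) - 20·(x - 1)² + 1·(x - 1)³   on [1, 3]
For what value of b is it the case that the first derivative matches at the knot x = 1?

p_0'(x) = -8 - 16·x - 12·x², so p_0'(1) = -36. On the right, p_1'(1) = b, so b = -36.

-36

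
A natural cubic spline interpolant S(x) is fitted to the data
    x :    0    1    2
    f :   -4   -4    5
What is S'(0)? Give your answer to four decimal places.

-2.2500

Write M_i for S''(x_i). With h_i = 1, 1 and divided differences Δ_i = 0, 9, the continuity of S' gives the tridiagonal system
  1·M_0 + 4·M_1 + 1·M_2 = 6(Δ_1 - Δ_0) = 54
Natural end conditions: M_0 = M_2 = 0.
Solving: M_0 = 0, M_1 = 27/2, M_2 = 0.
On [0, 1], S'(x) = b_0 + 2c_0·x + 3d_0·x² with b_0 = Δ_0 - h_0(2M_0 + M_1)/6 = -9/4, c_0 = M_0/2 = 0, d_0 = (M_1 - M_0)/(6h_0) = 9/4. So S'(0) = -9/4.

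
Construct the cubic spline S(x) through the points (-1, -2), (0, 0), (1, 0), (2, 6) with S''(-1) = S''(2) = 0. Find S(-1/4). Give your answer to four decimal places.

With M_i denoting the second derivative at x_i, h_i = 1, 1, 1, and Δ_i = (y_(i+1) − y_i)/h_i = 2, 0, 6:
  1·M_0 + 4·M_1 + 1·M_2 = 6(Δ_1 - Δ_0) = -12
  1·M_1 + 4·M_2 + 1·M_3 = 6(Δ_2 - Δ_1) = 36
Natural end conditions: M_0 = M_3 = 0.
Hence M_0 = 0, M_1 = -28/5, M_2 = 52/5, M_3 = 0.
On [-1, 0], S(x) = -2 + 44/15·(x + 1) + 0·(x + 1)² - 14/15·(x + 1)³.
With (x + 1) = 3/4: S(-1/4) = -31/160.

-0.1938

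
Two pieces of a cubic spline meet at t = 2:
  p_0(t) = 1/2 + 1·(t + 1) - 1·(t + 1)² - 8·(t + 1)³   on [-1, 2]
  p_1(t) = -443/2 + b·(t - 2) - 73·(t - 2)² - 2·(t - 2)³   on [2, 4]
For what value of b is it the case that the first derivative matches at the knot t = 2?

-221

p_0'(t) = 1 - 2·(t + 1) - 24·(t + 1)², so p_0'(2) = -221. On the right, p_1'(2) = b, so b = -221.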